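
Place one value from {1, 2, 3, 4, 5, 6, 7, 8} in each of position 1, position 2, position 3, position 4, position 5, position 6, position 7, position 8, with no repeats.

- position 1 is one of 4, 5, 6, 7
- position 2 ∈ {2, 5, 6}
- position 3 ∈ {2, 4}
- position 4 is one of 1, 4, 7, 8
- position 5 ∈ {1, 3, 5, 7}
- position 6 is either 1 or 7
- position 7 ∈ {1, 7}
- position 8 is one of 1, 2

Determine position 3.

4

The 8 variables draw from only 8 values {1, 2, 3, 4, 5, 6, 7, 8}, so each is used; only position 5 can be 3, hence position 5 = 3.
Among the 7 still-open variables, 8 fits only position 4 (and all 7 values in {1, 2, 4, 5, 6, 7, 8} must be used), so position 4 = 8.
position 6 and position 7 between them cover only {1, 7} — a naked pair. Remove those values from position 1, position 8.
That leaves position 8 = 2. Eliminate 2 elsewhere: position 2, position 3.
So position 3 = 4.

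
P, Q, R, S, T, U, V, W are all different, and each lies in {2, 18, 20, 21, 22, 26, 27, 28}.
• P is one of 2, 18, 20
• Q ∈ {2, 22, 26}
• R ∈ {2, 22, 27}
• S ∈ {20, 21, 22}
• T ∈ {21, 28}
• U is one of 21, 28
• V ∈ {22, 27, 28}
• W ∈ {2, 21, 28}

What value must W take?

The 8 variables draw from only 8 values {2, 18, 20, 21, 22, 26, 27, 28}, so each is used; only P can be 18, hence P = 18.
The 7 still-open variables together cover exactly {2, 20, 21, 22, 26, 27, 28} — 7 values for 7 variables — and 20 appears only in S's list, so S = 20.
The 6 still-open variables together cover exactly {2, 21, 22, 26, 27, 28} — 6 values for 6 variables — and 26 appears only in Q's list, so Q = 26.
T and U share exactly the 2 values {21, 28}; by pigeonhole those values go to them, so strike 21, 28 from V, W.
So W = 2.

2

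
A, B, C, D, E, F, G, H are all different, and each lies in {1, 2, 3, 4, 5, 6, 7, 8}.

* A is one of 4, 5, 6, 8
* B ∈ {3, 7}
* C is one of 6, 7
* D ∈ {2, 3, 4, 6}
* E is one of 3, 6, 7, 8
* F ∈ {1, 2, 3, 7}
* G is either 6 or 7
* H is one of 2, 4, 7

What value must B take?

3

Among the 8 variables, 1 fits only F (and all 8 values in {1, 2, 3, 4, 5, 6, 7, 8} must be used), so F = 1.
The 7 still-open variables together cover exactly {2, 3, 4, 5, 6, 7, 8} — 7 values for 7 variables — and 5 appears only in A's list, so A = 5.
Among the 6 still-open variables, 8 fits only E (and all 6 values in {2, 3, 4, 6, 7, 8} must be used), so E = 8.
C and G share exactly the 2 values {6, 7}; by pigeonhole those values go to them, so strike 6, 7 from B, D, H.
So B = 3.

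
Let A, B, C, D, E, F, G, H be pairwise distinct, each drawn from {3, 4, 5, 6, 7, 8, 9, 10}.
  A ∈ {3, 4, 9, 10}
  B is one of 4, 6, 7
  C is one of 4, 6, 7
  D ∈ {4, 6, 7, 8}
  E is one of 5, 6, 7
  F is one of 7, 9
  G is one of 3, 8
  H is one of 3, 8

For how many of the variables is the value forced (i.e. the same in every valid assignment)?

The 8 variables draw from only 8 values {3, 4, 5, 6, 7, 8, 9, 10}, so each is used; only E can be 5, hence E = 5.
The 7 still-open variables draw from only 7 values {3, 4, 6, 7, 8, 9, 10}, so each is used; only A can be 10, hence A = 10.
Among the 6 still-open variables, 9 fits only F (and all 6 values in {3, 4, 6, 7, 8, 9} must be used), so F = 9.
The 2 variables G and H are confined to {3, 8}, which locks those values in; drop them from D.
Determined: A=10, E=5, F=9. The other variables each still have more than one consistent value. That makes 3.

3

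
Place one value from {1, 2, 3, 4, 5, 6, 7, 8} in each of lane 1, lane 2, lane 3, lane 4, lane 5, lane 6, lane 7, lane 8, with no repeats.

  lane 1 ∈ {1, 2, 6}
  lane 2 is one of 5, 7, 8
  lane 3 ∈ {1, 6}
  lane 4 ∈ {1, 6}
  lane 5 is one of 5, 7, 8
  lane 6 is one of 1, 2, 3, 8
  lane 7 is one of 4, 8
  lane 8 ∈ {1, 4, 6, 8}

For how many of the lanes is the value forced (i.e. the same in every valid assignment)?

Among the 8 variables, 3 fits only lane 6 (and all 8 values in {1, 2, 3, 4, 5, 6, 7, 8} must be used), so lane 6 = 3.
The 7 still-open variables together cover exactly {1, 2, 4, 5, 6, 7, 8} — 7 values for 7 variables — and 2 appears only in lane 1's list, so lane 1 = 2.
lane 3 and lane 4 share exactly the 2 values {1, 6}; by pigeonhole those values go to them, so strike 1, 6 from lane 8.
The 2 variables lane 7 and lane 8 are confined to {4, 8}, which locks those values in; drop them from lane 2, lane 5.
Determined: lane 1=2, lane 6=3. The other lanes each still have more than one consistent value. That makes 2.

2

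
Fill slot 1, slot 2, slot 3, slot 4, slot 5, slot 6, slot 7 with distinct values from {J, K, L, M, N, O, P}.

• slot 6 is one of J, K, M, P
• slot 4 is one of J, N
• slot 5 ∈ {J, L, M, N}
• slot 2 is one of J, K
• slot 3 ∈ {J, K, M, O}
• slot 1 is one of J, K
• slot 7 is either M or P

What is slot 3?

O

Among the 7 variables, L fits only slot 5 (and all 7 values in {J, K, L, M, N, O, P} must be used), so slot 5 = L.
Among the 6 still-open variables, N fits only slot 4 (and all 6 values in {J, K, M, N, O, P} must be used), so slot 4 = N.
Among the 5 still-open variables, O fits only slot 3 (and all 5 values in {J, K, M, O, P} must be used), so slot 3 = O.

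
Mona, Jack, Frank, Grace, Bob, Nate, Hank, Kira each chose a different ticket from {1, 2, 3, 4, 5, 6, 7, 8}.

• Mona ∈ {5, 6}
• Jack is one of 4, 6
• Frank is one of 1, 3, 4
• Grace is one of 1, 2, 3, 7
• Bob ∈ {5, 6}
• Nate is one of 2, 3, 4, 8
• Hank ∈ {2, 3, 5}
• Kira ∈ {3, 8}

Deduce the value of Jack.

4

The 8 variables together cover exactly {1, 2, 3, 4, 5, 6, 7, 8} — 8 values for 8 variables — and 7 appears only in Grace's list, so Grace = 7.
The 7 still-open variables draw from only 7 values {1, 2, 3, 4, 5, 6, 8}, so each is used; only Frank can be 1, hence Frank = 1.
The 2 variables Mona and Bob are confined to {5, 6}, which locks those values in; drop them from Jack, Hank.
So Jack = 4.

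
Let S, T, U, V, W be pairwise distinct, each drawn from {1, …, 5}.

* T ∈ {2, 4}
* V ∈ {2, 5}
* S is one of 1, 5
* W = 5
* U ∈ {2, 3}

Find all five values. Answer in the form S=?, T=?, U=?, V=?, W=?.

S=1, T=4, U=3, V=2, W=5

W has just one choice, so W = 5. Eliminate 5 elsewhere: S, V.
S's domain is down to {1}, so S = 1.
V must be 2 (only option left). Eliminate 2 elsewhere: T, U.
T has just one choice, so T = 4.
That leaves U = 3.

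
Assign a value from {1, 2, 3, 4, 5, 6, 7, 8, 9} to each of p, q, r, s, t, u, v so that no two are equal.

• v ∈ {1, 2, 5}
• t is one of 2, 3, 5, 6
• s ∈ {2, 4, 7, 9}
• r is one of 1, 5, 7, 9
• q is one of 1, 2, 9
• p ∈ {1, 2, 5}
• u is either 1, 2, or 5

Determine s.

4

The 3 variables p, u, v are confined to {1, 2, 5}, which locks those values in; drop them from q, r, s, t.
That leaves q = 9. Remove 9 from r, s.
r has just one choice, so r = 7. Eliminate 7 elsewhere: s.
So s = 4.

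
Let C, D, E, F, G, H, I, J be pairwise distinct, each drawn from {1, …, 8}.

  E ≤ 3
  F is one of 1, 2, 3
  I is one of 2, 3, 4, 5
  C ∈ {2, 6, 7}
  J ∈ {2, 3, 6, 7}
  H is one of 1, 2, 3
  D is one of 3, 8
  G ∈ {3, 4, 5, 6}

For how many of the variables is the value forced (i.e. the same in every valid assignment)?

1

The 8 variables draw from only 8 values {1, 2, 3, 4, 5, 6, 7, 8}, so each is used; only D can be 8, hence D = 8.
E, F, H between them cover only {1, 2, 3} — a naked triple. Remove those values from C, G, I, J.
The 2 variables C and J are confined to {6, 7}, which locks those values in; drop them from G.
Determined: D=8. The other variables each still have more than one consistent value. That makes 1.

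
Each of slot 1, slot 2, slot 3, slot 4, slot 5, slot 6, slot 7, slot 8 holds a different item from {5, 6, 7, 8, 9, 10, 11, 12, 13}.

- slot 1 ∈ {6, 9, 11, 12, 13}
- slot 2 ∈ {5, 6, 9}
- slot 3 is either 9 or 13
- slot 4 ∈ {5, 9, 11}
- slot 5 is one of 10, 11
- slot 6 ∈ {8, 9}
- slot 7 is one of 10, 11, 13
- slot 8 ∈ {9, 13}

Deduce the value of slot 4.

The 8 variables draw from only 8 values {5, 6, 8, 9, 10, 11, 12, 13}, so each is used; only slot 6 can be 8, hence slot 6 = 8.
The 7 still-open variables together cover exactly {5, 6, 9, 10, 11, 12, 13} — 7 values for 7 variables — and 12 appears only in slot 1's list, so slot 1 = 12.
The 6 still-open variables draw from only 6 values {5, 6, 9, 10, 11, 13}, so each is used; only slot 2 can be 6, hence slot 2 = 6.
The 5 still-open variables together cover exactly {5, 9, 10, 11, 13} — 5 values for 5 variables — and 5 appears only in slot 4's list, so slot 4 = 5.

5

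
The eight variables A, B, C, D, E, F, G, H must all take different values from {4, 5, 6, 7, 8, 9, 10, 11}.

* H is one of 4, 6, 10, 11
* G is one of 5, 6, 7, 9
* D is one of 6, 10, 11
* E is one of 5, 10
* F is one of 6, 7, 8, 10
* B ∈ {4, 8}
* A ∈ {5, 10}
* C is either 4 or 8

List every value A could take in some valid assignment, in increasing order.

5, 10

The 8 variables together cover exactly {4, 5, 6, 7, 8, 9, 10, 11} — 8 values for 8 variables — and 9 appears only in G's list, so G = 9.
Among the 7 still-open variables, 7 fits only F (and all 7 values in {4, 5, 6, 7, 8, 10, 11} must be used), so F = 7.
The 2 variables A and E are confined to {5, 10}, which locks those values in; drop them from D, H.
The 2 variables B and C are confined to {4, 8}, which locks those values in; drop them from H.
No further eliminations apply; A can still be any of 5, 10.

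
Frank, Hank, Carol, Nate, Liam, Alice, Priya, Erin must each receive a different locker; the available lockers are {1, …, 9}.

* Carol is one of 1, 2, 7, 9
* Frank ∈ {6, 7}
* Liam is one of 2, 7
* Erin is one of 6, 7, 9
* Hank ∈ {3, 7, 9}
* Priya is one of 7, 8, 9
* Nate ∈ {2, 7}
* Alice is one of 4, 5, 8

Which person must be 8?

The 2 variables Nate and Liam are confined to {2, 7}, which locks those values in; drop them from Frank, Hank, Carol, Priya, Erin.
Frank has just one choice, so Frank = 6. Strike 6 from Erin.
Erin has just one choice, so Erin = 9. Strike 9 from Hank, Carol, Priya.
So 8 goes to Priya.

Priya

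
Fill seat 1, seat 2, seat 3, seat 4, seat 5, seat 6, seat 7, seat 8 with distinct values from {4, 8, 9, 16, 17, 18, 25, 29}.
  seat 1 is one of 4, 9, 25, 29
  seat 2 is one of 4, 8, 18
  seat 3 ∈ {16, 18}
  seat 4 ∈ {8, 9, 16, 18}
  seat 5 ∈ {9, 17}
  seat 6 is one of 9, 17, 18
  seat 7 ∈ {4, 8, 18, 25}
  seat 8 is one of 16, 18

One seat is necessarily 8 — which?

Among the 8 variables, 29 fits only seat 1 (and all 8 values in {4, 8, 9, 16, 17, 18, 25, 29} must be used), so seat 1 = 29.
The 7 still-open variables draw from only 7 values {4, 8, 9, 16, 17, 18, 25}, so each is used; only seat 7 can be 25, hence seat 7 = 25.
The 6 still-open variables together cover exactly {4, 8, 9, 16, 17, 18} — 6 values for 6 variables — and 4 appears only in seat 2's list, so seat 2 = 4.
The 5 still-open variables together cover exactly {8, 9, 16, 17, 18} — 5 values for 5 variables — and 8 appears only in seat 4's list, so seat 4 = 8.

seat 4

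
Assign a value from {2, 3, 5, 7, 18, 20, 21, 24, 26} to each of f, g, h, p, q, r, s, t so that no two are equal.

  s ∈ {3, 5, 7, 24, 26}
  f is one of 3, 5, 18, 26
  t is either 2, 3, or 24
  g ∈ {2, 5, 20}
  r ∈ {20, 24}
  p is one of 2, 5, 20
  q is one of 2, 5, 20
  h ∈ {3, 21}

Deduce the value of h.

The 3 variables g, p, q are confined to {2, 5, 20}, which locks those values in; drop them from f, r, s, t.
r must be 24 (only option left). Strike 24 from s, t.
t must be 3 (only option left). Remove 3 from f, h, s.
So h = 21.

21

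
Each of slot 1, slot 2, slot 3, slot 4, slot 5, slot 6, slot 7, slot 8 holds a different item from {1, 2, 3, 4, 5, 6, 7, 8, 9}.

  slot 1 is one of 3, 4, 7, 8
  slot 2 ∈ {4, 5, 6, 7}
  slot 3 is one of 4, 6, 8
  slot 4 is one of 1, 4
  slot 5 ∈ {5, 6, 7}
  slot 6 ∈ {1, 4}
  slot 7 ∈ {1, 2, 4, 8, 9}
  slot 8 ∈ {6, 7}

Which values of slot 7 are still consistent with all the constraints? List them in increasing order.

The 2 variables slot 4 and slot 6 are confined to {1, 4}, which locks those values in; drop them from slot 1, slot 2, slot 3, slot 7.
The 3 variables slot 2, slot 5, slot 8 are confined to {5, 6, 7}, which locks those values in; drop them from slot 1, slot 3.
That leaves slot 3 = 8. Eliminate 8 elsewhere: slot 1, slot 7.
That leaves slot 1 = 3.
No further eliminations apply; slot 7 can still be any of 2, 9.

2, 9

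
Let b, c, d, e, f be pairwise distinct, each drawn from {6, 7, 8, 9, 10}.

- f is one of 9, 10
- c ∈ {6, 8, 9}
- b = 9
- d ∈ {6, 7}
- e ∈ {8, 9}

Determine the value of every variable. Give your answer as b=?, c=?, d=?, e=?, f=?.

b's domain is down to {9}, so b = 9. Strike 9 from c, e, f.
e must be 8 (only option left). Eliminate 8 elsewhere: c.
f's domain is down to {10}, so f = 10.
c's domain is down to {6}, so c = 6. Eliminate 6 elsewhere: d.
d must be 7 (only option left).

b=9, c=6, d=7, e=8, f=10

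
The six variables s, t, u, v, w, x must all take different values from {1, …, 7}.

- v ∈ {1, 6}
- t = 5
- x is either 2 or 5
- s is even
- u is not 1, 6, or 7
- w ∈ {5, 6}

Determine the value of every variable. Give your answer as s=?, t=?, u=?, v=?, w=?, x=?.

s=4, t=5, u=3, v=1, w=6, x=2

t's domain is down to {5}, so t = 5. Strike 5 from u, w, x.
w must be 6 (only option left). Eliminate 6 elsewhere: s, v.
x has just one choice, so x = 2. So s, u can't be 2.
s has just one choice, so s = 4. Strike 4 from u.
u must be 3 (only option left).
v must be 1 (only option left).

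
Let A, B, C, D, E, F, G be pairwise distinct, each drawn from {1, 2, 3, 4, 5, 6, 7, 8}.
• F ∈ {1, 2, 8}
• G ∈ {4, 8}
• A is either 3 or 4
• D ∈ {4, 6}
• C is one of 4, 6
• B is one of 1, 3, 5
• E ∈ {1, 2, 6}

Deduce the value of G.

8

The 7 variables draw from only 7 values {1, 2, 3, 4, 5, 6, 8}, so each is used; only B can be 5, hence B = 5.
The 6 still-open variables together cover exactly {1, 2, 3, 4, 6, 8} — 6 values for 6 variables — and 3 appears only in A's list, so A = 3.
C and D share exactly the 2 values {4, 6}; by pigeonhole those values go to them, so strike 4, 6 from E, G.
So G = 8.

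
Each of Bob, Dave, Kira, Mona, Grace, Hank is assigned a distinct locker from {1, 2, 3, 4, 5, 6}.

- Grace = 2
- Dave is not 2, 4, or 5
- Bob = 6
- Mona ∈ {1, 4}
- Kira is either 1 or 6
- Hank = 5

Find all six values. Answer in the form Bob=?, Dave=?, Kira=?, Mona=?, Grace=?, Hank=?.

Bob has just one choice, so Bob = 6. Eliminate 6 elsewhere: Dave, Kira.
Kira must be 1 (only option left). So Dave, Mona can't be 1.
That leaves Mona = 4.
That leaves Grace = 2.
Hank's domain is down to {5}, so Hank = 5.
Dave must be 3 (only option left).

Bob=6, Dave=3, Kira=1, Mona=4, Grace=2, Hank=5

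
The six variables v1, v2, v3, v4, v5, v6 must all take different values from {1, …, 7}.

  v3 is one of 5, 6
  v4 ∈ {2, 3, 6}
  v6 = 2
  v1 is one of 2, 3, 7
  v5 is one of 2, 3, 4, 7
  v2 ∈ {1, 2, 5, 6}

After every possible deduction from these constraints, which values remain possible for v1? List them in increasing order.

3, 7

v6 must be 2 (only option left). Eliminate 2 elsewhere: v1, v2, v4, v5.
No further eliminations apply; v1 can still be any of 3, 7.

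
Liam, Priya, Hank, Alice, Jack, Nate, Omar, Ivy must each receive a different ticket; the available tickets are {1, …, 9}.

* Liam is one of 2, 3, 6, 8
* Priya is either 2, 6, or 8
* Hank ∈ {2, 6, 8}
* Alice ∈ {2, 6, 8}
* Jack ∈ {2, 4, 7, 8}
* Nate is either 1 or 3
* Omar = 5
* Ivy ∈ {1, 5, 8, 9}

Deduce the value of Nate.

1

Omar has just one choice, so Omar = 5. Remove 5 from Ivy.
Priya, Hank, Alice between them cover only {2, 6, 8} — a naked triple. Remove those values from Liam, Jack, Ivy.
Liam's domain is down to {3}, so Liam = 3. Remove 3 from Nate.
So Nate = 1.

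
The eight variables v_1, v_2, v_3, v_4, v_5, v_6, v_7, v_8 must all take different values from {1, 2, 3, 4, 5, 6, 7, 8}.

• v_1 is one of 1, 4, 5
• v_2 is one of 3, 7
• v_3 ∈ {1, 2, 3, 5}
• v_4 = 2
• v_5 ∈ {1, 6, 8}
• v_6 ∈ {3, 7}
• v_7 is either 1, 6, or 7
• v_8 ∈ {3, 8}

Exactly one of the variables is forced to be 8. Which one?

v_8

v_4 has just one choice, so v_4 = 2. So v_3 can't be 2.
The 7 still-open variables draw from only 7 values {1, 3, 4, 5, 6, 7, 8}, so each is used; only v_1 can be 4, hence v_1 = 4.
The 6 still-open variables draw from only 6 values {1, 3, 5, 6, 7, 8}, so each is used; only v_3 can be 5, hence v_3 = 5.
The 2 variables v_2 and v_6 are confined to {3, 7}, which locks those values in; drop them from v_7, v_8.
So 8 goes to v_8.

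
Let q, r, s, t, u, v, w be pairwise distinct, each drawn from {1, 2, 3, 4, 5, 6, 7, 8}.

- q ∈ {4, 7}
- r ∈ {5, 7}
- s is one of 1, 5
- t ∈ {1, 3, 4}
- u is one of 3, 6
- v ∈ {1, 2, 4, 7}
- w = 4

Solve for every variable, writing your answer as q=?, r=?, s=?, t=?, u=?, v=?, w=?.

w must be 4 (only option left). So q, t, v can't be 4.
That leaves q = 7. So r, v can't be 7.
That leaves r = 5. Eliminate 5 elsewhere: s.
s has just one choice, so s = 1. Eliminate 1 elsewhere: t, v.
t has just one choice, so t = 3. Eliminate 3 elsewhere: u.
u has just one choice, so u = 6.
v must be 2 (only option left).

q=7, r=5, s=1, t=3, u=6, v=2, w=4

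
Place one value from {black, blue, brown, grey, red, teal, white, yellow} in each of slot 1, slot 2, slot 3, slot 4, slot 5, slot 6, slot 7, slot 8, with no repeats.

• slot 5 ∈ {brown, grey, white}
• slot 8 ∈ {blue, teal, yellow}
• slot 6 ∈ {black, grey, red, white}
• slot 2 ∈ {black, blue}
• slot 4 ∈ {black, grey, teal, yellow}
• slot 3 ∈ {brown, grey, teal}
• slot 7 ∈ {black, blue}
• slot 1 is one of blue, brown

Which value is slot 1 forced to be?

The 8 variables together cover exactly {black, blue, brown, grey, red, teal, white, yellow} — 8 values for 8 variables — and red appears only in slot 6's list, so slot 6 = red.
Among the 7 still-open variables, white fits only slot 5 (and all 7 values in {black, blue, brown, grey, teal, white, yellow} must be used), so slot 5 = white.
slot 2 and slot 7 between them cover only {black, blue} — a naked pair. Remove those values from slot 1, slot 4, slot 8.
So slot 1 = brown.

brown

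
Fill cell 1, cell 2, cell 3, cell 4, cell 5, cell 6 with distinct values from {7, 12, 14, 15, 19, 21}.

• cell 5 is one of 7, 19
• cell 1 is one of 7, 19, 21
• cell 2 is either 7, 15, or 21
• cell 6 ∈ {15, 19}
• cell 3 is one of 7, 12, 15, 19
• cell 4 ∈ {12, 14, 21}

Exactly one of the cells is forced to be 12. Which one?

cell 3

Among the 6 variables, 14 fits only cell 4 (and all 6 values in {7, 12, 14, 15, 19, 21} must be used), so cell 4 = 14.
Among the 5 still-open variables, 12 fits only cell 3 (and all 5 values in {7, 12, 15, 19, 21} must be used), so cell 3 = 12.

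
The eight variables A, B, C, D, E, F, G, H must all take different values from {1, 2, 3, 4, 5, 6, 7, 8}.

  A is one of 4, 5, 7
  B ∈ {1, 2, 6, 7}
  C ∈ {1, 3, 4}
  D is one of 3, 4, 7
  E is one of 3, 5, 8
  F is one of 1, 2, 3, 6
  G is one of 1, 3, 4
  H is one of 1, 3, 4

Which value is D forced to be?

The 8 variables together cover exactly {1, 2, 3, 4, 5, 6, 7, 8} — 8 values for 8 variables — and 8 appears only in E's list, so E = 8.
The 7 still-open variables together cover exactly {1, 2, 3, 4, 5, 6, 7} — 7 values for 7 variables — and 5 appears only in A's list, so A = 5.
C, G, H share exactly the 3 values {1, 3, 4}; by pigeonhole those values go to them, so strike 1, 3, 4 from B, D, F.
So D = 7.

7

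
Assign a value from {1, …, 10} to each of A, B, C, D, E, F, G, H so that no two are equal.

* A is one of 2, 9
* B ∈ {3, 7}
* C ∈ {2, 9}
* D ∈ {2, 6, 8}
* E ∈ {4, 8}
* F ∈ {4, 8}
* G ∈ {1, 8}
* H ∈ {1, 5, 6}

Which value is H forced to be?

A and C between them cover only {2, 9} — a naked pair. Remove those values from D.
The 2 variables E and F are confined to {4, 8}, which locks those values in; drop them from D, G.
D's domain is down to {6}, so D = 6. So H can't be 6.
G must be 1 (only option left). Strike 1 from H.
So H = 5.

5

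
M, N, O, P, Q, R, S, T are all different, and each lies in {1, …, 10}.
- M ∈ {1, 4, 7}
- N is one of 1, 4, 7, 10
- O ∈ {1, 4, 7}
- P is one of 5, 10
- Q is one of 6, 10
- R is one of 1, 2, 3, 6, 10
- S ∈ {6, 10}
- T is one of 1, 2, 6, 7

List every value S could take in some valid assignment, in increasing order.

6, 10

The 8 variables together cover exactly {1, 2, 3, 4, 5, 6, 7, 10} — 8 values for 8 variables — and 3 appears only in R's list, so R = 3.
The 7 still-open variables together cover exactly {1, 2, 4, 5, 6, 7, 10} — 7 values for 7 variables — and 2 appears only in T's list, so T = 2.
The 6 still-open variables draw from only 6 values {1, 4, 5, 6, 7, 10}, so each is used; only P can be 5, hence P = 5.
The 2 variables Q and S are confined to {6, 10}, which locks those values in; drop them from N.
No further eliminations apply; S can still be any of 6, 10.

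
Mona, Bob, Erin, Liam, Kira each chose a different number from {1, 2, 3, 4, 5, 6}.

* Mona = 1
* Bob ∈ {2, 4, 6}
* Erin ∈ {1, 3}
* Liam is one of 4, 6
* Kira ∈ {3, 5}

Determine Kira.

Mona's domain is down to {1}, so Mona = 1. So Erin can't be 1.
Erin has just one choice, so Erin = 3. Eliminate 3 elsewhere: Kira.
So Kira = 5.

5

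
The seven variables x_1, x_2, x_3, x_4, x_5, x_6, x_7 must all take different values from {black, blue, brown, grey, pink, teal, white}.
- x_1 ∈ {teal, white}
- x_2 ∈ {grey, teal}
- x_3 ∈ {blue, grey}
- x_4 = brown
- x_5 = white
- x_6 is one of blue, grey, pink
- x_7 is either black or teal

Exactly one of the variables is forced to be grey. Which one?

x_2

x_4's domain is down to {brown}, so x_4 = brown.
That leaves x_5 = white. Eliminate white elsewhere: x_1.
That leaves x_1 = teal. Eliminate teal elsewhere: x_2, x_7.
So grey goes to x_2.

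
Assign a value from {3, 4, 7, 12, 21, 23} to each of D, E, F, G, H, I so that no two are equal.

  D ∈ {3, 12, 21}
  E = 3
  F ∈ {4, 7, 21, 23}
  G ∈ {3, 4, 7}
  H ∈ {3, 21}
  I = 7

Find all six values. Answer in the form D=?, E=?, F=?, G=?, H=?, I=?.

D=12, E=3, F=23, G=4, H=21, I=7

E's domain is down to {3}, so E = 3. Eliminate 3 elsewhere: D, G, H.
That leaves H = 21. Eliminate 21 elsewhere: D, F.
That leaves I = 7. Strike 7 from F, G.
D has just one choice, so D = 12.
G has just one choice, so G = 4. Eliminate 4 elsewhere: F.
That leaves F = 23.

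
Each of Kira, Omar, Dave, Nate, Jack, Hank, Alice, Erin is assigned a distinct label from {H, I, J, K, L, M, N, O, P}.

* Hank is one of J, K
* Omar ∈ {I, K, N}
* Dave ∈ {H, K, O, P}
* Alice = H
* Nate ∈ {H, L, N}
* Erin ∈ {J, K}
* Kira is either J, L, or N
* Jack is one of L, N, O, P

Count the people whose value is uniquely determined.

Alice must be H (only option left). Strike H from Dave, Nate.
Among the 7 still-open variables, I fits only Omar (and all 7 values in {I, J, K, L, N, O, P} must be used), so Omar = I.
The 2 variables Hank and Erin are confined to {J, K}, which locks those values in; drop them from Kira, Dave.
The 2 variables Kira and Nate are confined to {L, N}, which locks those values in; drop them from Jack.
Determined: Omar=I, Alice=H. The other people each still have more than one consistent value. That makes 2.

2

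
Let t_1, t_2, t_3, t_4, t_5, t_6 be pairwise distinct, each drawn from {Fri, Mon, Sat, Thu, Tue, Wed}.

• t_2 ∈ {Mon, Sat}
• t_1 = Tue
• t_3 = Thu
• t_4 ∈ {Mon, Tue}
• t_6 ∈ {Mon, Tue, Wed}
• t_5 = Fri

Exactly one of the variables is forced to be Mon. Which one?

t_4

t_1's domain is down to {Tue}, so t_1 = Tue. Eliminate Tue elsewhere: t_4, t_6.
So Mon goes to t_4.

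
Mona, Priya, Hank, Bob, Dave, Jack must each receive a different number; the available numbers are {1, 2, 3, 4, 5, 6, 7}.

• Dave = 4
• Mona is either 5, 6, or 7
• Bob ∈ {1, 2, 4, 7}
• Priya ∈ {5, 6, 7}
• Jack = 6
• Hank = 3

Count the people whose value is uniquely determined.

Hank has just one choice, so Hank = 3.
Dave's domain is down to {4}, so Dave = 4. So Bob can't be 4.
Jack must be 6 (only option left). Strike 6 from Mona, Priya.
Mona and Priya share exactly the 2 values {5, 7}; by pigeonhole those values go to them, so strike 5, 7 from Bob.
Determined: Hank=3, Dave=4, Jack=6. The other people each still have more than one consistent value. That makes 3.

3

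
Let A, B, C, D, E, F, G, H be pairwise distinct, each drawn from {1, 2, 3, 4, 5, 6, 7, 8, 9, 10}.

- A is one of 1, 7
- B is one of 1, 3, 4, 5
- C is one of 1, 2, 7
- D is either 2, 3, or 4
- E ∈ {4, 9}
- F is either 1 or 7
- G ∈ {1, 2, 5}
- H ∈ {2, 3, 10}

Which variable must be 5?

Among the 8 variables, 9 fits only E (and all 8 values in {1, 2, 3, 4, 5, 7, 9, 10} must be used), so E = 9.
The 7 still-open variables together cover exactly {1, 2, 3, 4, 5, 7, 10} — 7 values for 7 variables — and 10 appears only in H's list, so H = 10.
The 2 variables A and F are confined to {1, 7}, which locks those values in; drop them from B, C, G.
C's domain is down to {2}, so C = 2. Strike 2 from D, G.
So 5 goes to G.

G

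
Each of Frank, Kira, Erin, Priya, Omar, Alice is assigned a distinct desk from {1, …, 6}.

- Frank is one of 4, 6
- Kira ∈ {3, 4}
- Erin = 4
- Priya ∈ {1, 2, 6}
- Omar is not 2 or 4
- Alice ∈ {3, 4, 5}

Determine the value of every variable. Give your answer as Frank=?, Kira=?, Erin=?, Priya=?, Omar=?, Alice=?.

Frank=6, Kira=3, Erin=4, Priya=2, Omar=1, Alice=5

Erin's domain is down to {4}, so Erin = 4. Strike 4 from Frank, Kira, Alice.
Frank must be 6 (only option left). Eliminate 6 elsewhere: Priya, Omar.
That leaves Kira = 3. Strike 3 from Omar, Alice.
Alice must be 5 (only option left). Remove 5 from Omar.
That leaves Omar = 1. Remove 1 from Priya.
That leaves Priya = 2.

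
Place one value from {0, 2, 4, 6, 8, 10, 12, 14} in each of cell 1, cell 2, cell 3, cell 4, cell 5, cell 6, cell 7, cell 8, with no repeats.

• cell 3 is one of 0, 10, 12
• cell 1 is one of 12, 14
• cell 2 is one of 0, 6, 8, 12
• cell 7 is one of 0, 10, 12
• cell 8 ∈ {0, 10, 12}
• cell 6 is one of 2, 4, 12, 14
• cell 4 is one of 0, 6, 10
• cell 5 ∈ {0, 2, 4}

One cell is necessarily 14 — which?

Among the 8 variables, 8 fits only cell 2 (and all 8 values in {0, 2, 4, 6, 8, 10, 12, 14} must be used), so cell 2 = 8.
Among the 7 still-open variables, 6 fits only cell 4 (and all 7 values in {0, 2, 4, 6, 10, 12, 14} must be used), so cell 4 = 6.
cell 3, cell 7, cell 8 between them cover only {0, 10, 12} — a naked triple. Remove those values from cell 1, cell 5, cell 6.
So 14 goes to cell 1.

cell 1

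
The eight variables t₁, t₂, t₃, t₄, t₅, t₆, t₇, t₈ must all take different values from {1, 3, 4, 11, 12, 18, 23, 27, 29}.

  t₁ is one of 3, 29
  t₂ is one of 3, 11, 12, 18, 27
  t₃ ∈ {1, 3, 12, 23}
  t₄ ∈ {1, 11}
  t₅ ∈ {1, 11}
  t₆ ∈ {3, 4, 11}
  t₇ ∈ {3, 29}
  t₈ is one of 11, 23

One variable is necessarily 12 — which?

t₁ and t₇ between them cover only {3, 29} — a naked pair. Remove those values from t₂, t₃, t₆.
t₄ and t₅ between them cover only {1, 11} — a naked pair. Remove those values from t₂, t₃, t₆, t₈.
t₆ has just one choice, so t₆ = 4.
t₈ has just one choice, so t₈ = 23. Eliminate 23 elsewhere: t₃.
So 12 goes to t₃.

t₃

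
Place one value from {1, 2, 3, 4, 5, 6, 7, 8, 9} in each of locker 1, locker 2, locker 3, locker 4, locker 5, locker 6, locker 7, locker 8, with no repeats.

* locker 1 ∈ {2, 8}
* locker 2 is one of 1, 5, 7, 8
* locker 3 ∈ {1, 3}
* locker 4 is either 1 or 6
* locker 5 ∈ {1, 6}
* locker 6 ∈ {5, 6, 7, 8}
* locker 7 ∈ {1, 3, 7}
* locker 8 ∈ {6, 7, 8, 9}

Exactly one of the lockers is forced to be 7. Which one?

Among the 8 variables, 2 fits only locker 1 (and all 8 values in {1, 2, 3, 5, 6, 7, 8, 9} must be used), so locker 1 = 2.
Among the 7 still-open variables, 9 fits only locker 8 (and all 7 values in {1, 3, 5, 6, 7, 8, 9} must be used), so locker 8 = 9.
locker 4 and locker 5 share exactly the 2 values {1, 6}; by pigeonhole those values go to them, so strike 1, 6 from locker 2, locker 3, locker 6, locker 7.
That leaves locker 3 = 3. Eliminate 3 elsewhere: locker 7.
So 7 goes to locker 7.

locker 7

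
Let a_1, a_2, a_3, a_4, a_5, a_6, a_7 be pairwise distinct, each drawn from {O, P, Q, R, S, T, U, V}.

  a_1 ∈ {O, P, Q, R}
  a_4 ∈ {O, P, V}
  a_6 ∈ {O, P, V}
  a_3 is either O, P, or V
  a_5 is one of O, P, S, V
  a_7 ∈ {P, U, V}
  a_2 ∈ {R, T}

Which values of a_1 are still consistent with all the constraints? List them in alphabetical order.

Q, R

a_3, a_4, a_6 between them cover only {O, P, V} — a naked triple. Remove those values from a_1, a_5, a_7.
a_5's domain is down to {S}, so a_5 = S.
a_7 must be U (only option left).
No further eliminations apply; a_1 can still be any of Q, R.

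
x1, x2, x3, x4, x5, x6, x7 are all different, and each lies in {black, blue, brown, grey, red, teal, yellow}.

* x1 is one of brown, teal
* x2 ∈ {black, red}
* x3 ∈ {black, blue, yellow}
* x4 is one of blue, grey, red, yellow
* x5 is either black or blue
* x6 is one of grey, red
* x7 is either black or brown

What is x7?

Among the 7 variables, teal fits only x1 (and all 7 values in {black, blue, brown, grey, red, teal, yellow} must be used), so x1 = teal.
Among the 6 still-open variables, brown fits only x7 (and all 6 values in {black, blue, brown, grey, red, yellow} must be used), so x7 = brown.

brown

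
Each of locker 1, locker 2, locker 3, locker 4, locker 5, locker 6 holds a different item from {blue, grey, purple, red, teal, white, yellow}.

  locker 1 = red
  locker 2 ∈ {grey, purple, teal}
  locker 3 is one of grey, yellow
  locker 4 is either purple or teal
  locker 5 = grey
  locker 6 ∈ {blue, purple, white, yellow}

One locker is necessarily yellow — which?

locker 1 has just one choice, so locker 1 = red.
locker 5 must be grey (only option left). Remove grey from locker 2, locker 3.
So yellow goes to locker 3.

locker 3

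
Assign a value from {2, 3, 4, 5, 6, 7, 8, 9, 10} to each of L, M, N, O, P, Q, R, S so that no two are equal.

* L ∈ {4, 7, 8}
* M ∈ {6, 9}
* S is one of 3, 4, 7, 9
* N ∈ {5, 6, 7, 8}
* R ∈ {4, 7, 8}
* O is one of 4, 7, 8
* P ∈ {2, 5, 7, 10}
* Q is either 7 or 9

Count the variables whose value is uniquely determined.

The 3 variables L, O, R are confined to {4, 7, 8}, which locks those values in; drop them from N, P, Q, S.
That leaves Q = 9. So M, S can't be 9.
S's domain is down to {3}, so S = 3.
M's domain is down to {6}, so M = 6. Remove 6 from N.
N must be 5 (only option left). So P can't be 5.
Determined: M=6, N=5, Q=9, S=3. The other variables each still have more than one consistent value. That makes 4.

4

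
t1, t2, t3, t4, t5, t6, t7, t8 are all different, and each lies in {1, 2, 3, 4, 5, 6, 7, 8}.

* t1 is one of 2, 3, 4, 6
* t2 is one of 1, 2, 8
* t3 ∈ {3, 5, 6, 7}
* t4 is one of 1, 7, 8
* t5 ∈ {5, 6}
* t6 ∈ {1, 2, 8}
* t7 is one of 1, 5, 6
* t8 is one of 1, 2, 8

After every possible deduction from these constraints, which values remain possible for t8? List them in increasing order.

1, 2, 8

The 8 variables together cover exactly {1, 2, 3, 4, 5, 6, 7, 8} — 8 values for 8 variables — and 4 appears only in t1's list, so t1 = 4.
The 7 still-open variables draw from only 7 values {1, 2, 3, 5, 6, 7, 8}, so each is used; only t3 can be 3, hence t3 = 3.
Among the 6 still-open variables, 7 fits only t4 (and all 6 values in {1, 2, 5, 6, 7, 8} must be used), so t4 = 7.
The 3 variables t2, t6, t8 are confined to {1, 2, 8}, which locks those values in; drop them from t7.
No further eliminations apply; t8 can still be any of 1, 2, 8.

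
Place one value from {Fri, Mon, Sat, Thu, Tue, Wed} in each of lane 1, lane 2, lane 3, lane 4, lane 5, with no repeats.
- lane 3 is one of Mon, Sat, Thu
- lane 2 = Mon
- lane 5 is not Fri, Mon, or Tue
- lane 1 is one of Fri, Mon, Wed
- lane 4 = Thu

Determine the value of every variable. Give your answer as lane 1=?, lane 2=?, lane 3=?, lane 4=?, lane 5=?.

lane 2 has just one choice, so lane 2 = Mon. Remove Mon from lane 1, lane 3.
lane 4 must be Thu (only option left). So lane 3, lane 5 can't be Thu.
lane 3 has just one choice, so lane 3 = Sat. Strike Sat from lane 5.
That leaves lane 5 = Wed. Eliminate Wed elsewhere: lane 1.
lane 1 has just one choice, so lane 1 = Fri.

lane 1=Fri, lane 2=Mon, lane 3=Sat, lane 4=Thu, lane 5=Wed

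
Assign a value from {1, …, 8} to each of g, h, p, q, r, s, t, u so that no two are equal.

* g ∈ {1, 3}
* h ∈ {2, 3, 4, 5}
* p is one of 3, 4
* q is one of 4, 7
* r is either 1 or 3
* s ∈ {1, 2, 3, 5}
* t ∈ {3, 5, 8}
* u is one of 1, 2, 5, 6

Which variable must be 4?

The 8 variables together cover exactly {1, 2, 3, 4, 5, 6, 7, 8} — 8 values for 8 variables — and 6 appears only in u's list, so u = 6.
Among the 7 still-open variables, 7 fits only q (and all 7 values in {1, 2, 3, 4, 5, 7, 8} must be used), so q = 7.
The 6 still-open variables together cover exactly {1, 2, 3, 4, 5, 8} — 6 values for 6 variables — and 8 appears only in t's list, so t = 8.
The 2 variables g and r are confined to {1, 3}, which locks those values in; drop them from h, p, s.
So 4 goes to p.

p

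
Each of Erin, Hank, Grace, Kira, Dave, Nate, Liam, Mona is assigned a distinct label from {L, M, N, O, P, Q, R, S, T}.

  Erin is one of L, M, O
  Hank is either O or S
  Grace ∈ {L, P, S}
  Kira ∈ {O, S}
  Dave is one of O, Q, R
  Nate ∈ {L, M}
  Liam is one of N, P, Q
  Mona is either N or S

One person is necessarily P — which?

Grace

The 8 variables draw from only 8 values {L, M, N, O, P, Q, R, S}, so each is used; only Dave can be R, hence Dave = R.
The 7 still-open variables together cover exactly {L, M, N, O, P, Q, S} — 7 values for 7 variables — and Q appears only in Liam's list, so Liam = Q.
Among the 6 still-open variables, N fits only Mona (and all 6 values in {L, M, N, O, P, S} must be used), so Mona = N.
Among the 5 still-open variables, P fits only Grace (and all 5 values in {L, M, O, P, S} must be used), so Grace = P.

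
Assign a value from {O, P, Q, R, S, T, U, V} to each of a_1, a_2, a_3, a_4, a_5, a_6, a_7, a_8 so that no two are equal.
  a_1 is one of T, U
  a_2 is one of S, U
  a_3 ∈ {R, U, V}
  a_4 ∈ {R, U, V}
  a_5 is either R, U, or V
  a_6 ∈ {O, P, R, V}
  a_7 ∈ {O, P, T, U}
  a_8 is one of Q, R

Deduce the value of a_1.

T

Among the 8 variables, Q fits only a_8 (and all 8 values in {O, P, Q, R, S, T, U, V} must be used), so a_8 = Q.
The 7 still-open variables together cover exactly {O, P, R, S, T, U, V} — 7 values for 7 variables — and S appears only in a_2's list, so a_2 = S.
a_3, a_4, a_5 between them cover only {R, U, V} — a naked triple. Remove those values from a_1, a_6, a_7.
So a_1 = T.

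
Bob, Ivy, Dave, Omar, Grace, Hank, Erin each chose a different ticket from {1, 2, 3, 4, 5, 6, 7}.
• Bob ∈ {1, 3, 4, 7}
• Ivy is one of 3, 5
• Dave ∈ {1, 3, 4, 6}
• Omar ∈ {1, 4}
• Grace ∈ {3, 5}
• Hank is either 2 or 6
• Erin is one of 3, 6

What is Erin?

The 7 variables together cover exactly {1, 2, 3, 4, 5, 6, 7} — 7 values for 7 variables — and 2 appears only in Hank's list, so Hank = 2.
The 6 still-open variables together cover exactly {1, 3, 4, 5, 6, 7} — 6 values for 6 variables — and 7 appears only in Bob's list, so Bob = 7.
Ivy and Grace between them cover only {3, 5} — a naked pair. Remove those values from Dave, Erin.
So Erin = 6.

6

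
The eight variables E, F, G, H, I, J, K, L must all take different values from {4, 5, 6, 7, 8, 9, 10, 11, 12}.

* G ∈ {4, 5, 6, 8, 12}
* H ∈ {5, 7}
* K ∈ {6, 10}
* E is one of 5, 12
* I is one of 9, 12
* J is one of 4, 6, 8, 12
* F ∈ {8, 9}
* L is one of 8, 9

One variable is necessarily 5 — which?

E

The 8 variables together cover exactly {4, 5, 6, 7, 8, 9, 10, 12} — 8 values for 8 variables — and 7 appears only in H's list, so H = 7.
The 7 still-open variables together cover exactly {4, 5, 6, 8, 9, 10, 12} — 7 values for 7 variables — and 10 appears only in K's list, so K = 10.
F and L share exactly the 2 values {8, 9}; by pigeonhole those values go to them, so strike 8, 9 from G, I, J.
I must be 12 (only option left). Eliminate 12 elsewhere: E, G, J.
So 5 goes to E.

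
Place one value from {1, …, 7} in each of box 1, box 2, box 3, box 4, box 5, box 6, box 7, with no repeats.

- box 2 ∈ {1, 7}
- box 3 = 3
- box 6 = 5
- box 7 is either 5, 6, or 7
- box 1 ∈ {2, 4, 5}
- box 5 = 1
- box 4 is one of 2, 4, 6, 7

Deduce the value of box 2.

box 3 must be 3 (only option left).
box 5 has just one choice, so box 5 = 1. Strike 1 from box 2.
So box 2 = 7.

7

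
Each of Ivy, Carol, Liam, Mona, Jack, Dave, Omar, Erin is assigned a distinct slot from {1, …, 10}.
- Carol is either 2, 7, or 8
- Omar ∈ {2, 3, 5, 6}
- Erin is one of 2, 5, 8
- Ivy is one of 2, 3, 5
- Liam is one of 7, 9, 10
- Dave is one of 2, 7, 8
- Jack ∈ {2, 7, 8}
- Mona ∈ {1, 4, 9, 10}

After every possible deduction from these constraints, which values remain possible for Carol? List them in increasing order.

2, 7, 8

The 3 variables Carol, Jack, Dave are confined to {2, 7, 8}, which locks those values in; drop them from Ivy, Liam, Omar, Erin.
Erin must be 5 (only option left). Eliminate 5 elsewhere: Ivy, Omar.
Ivy must be 3 (only option left). Eliminate 3 elsewhere: Omar.
Omar must be 6 (only option left).
No further eliminations apply; Carol can still be any of 2, 7, 8.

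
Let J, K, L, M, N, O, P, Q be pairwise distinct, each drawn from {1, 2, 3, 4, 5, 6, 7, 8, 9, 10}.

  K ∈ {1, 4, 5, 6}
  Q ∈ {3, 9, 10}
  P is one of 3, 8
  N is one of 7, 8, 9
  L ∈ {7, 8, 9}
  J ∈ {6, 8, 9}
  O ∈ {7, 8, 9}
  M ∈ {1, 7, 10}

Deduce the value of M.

1

L, N, O share exactly the 3 values {7, 8, 9}; by pigeonhole those values go to them, so strike 7, 8, 9 from J, M, P, Q.
That leaves J = 6. Remove 6 from K.
P has just one choice, so P = 3. Remove 3 from Q.
Q has just one choice, so Q = 10. Strike 10 from M.
So M = 1.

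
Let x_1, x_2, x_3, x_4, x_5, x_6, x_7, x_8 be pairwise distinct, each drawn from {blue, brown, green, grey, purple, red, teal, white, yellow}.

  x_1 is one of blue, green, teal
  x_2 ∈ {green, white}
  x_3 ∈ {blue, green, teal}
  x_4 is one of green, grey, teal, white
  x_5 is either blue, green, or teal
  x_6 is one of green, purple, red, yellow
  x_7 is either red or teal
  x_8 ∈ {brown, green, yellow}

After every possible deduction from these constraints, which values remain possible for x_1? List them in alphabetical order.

blue, green, teal

x_1, x_3, x_5 share exactly the 3 values {blue, green, teal}; by pigeonhole those values go to them, so strike blue, green, teal from x_2, x_4, x_6, x_7, x_8.
x_2 must be white (only option left). Eliminate white elsewhere: x_4.
x_4 has just one choice, so x_4 = grey.
That leaves x_7 = red. So x_6 can't be red.
No further eliminations apply; x_1 can still be any of blue, green, teal.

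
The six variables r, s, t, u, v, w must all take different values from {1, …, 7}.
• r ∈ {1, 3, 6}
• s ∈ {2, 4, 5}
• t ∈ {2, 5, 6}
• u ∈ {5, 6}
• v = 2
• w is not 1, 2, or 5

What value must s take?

4

v must be 2 (only option left). Remove 2 from s, t.
t and u share exactly the 2 values {5, 6}; by pigeonhole those values go to them, so strike 5, 6 from r, s, w.
So s = 4.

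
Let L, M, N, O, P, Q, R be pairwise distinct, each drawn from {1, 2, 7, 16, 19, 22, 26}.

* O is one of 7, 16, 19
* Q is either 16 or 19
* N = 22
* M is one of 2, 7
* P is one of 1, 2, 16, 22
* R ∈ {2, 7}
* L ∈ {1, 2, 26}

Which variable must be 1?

P

N must be 22 (only option left). Strike 22 from P.
The 6 still-open variables together cover exactly {1, 2, 7, 16, 19, 26} — 6 values for 6 variables — and 26 appears only in L's list, so L = 26.
The 5 still-open variables together cover exactly {1, 2, 7, 16, 19} — 5 values for 5 variables — and 1 appears only in P's list, so P = 1.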